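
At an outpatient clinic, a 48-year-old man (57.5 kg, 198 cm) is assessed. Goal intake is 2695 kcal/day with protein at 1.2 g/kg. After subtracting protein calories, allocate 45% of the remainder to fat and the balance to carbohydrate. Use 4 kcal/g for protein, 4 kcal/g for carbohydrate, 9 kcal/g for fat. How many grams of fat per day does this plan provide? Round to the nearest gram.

121 g/day

Protein = 1.2 × 57.5 = 69 g → 69 × 4 = 276 kcal.
Non-protein calories = 2695 − 276 = 2419 kcal.
Fat: 45% × 2419 = 1088.55 kcal; carbohydrate: 1330.45 kcal.
Fat: 1088.55 kcal ÷ 9 kcal/g = 120.95 g.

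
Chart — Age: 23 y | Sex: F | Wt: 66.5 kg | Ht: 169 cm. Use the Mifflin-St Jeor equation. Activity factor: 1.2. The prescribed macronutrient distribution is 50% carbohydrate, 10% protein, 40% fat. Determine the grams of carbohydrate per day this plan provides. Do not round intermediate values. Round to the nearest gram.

Mifflin-St Jeor (female): BMR = 10(66.5) + 6.25(169) − 5(23) − 161 = 665 + 1056.25 − 115 − 161 = 1445.25 kcal/day.
TEE = 1445.25 × 1.2 = 1734.3 kcal/day.
Carbohydrate energy = 50% × 1734.3 = 867.15 kcal.
Carbohydrate = 867.15 ÷ 4 kcal/g = 216.7875 g.

217 g/day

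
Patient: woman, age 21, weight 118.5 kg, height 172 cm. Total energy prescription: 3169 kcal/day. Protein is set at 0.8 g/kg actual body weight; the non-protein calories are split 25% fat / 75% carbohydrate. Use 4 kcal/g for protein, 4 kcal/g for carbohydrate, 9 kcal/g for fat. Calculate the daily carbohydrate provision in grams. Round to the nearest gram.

523 g/day

Protein = 0.8 × 118.5 = 94.8 g → 94.8 × 4 = 379.2 kcal.
Non-protein calories = 3169 − 379.2 = 2789.8 kcal.
Fat: 25% × 2789.8 = 697.45 kcal; carbohydrate: 2092.35 kcal.
Carbohydrate: 2092.35 kcal ÷ 4 kcal/g = 523.0875 g.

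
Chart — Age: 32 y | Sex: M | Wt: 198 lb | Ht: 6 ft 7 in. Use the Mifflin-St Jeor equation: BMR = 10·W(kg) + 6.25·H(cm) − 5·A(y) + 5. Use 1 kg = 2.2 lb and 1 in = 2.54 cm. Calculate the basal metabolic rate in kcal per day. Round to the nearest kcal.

1999 kcal per day

Convert to metric: weight = 198 ÷ 2.2 = 90 kg; height = (6×12 + 7) × 2.54 = 79 × 2.54 = 200.66 cm.
Mifflin-St Jeor (male): BMR = 10(90) + 6.25(200.66) − 5(32) + 5 = 900 + 1254.125 − 160 + 5 = 1999.125 kcal/day.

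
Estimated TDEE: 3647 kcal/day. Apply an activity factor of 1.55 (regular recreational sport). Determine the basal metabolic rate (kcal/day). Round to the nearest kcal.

2353 kcal/day

BMR = TEE ÷ activity factor = 3647 ÷ 1.55 = 2352.9032 kcal/day.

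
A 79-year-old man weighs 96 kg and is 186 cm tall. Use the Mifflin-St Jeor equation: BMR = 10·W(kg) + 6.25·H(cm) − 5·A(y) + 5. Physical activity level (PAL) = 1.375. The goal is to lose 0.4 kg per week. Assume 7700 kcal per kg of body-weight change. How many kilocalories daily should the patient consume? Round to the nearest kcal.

1942 kilocalories daily

Mifflin-St Jeor (male): BMR = 10(96) + 6.25(186) − 5(79) + 5 = 960 + 1162.5 − 395 + 5 = 1732.5 kcal/day.
TEE = 1732.5 × 1.375 = 2382.1875 kcal/day.
Required daily deficit = 0.4 × 7700 ÷ 7 = 440 kcal/day.
Target intake = 2382.1875 − 440 = 1942.1875 kcal/day.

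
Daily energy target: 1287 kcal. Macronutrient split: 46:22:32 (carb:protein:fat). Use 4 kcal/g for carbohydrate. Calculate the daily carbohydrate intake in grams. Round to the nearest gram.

148 g/day

Carbohydrate energy = 46% × 1287 = 592.02 kcal.
At 4 kcal/g: 592.02 ÷ 4 = 148.005 g.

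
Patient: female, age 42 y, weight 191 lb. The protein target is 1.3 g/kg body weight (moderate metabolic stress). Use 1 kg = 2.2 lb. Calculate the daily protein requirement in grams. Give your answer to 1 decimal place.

Weight in kg = 191 ÷ 2.2 = 86.8182 kg.
Protein = 1.3 g/kg × 86.8182 kg = 112.8636 g/day.

112.9 g/day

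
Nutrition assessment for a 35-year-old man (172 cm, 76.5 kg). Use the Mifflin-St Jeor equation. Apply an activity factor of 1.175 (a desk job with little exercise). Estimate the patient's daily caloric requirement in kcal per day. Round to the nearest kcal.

Mifflin-St Jeor (male): BMR = 10(76.5) + 6.25(172) − 5(35) + 5 = 765 + 1075 − 175 + 5 = 1670 kcal/day.
TEE = BMR × activity factor = 1670 × 1.175 = 1962.25 kcal/day.

1962 kcal per day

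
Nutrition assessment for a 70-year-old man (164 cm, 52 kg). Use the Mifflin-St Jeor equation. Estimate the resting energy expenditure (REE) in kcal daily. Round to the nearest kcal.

Mifflin-St Jeor (male): BMR = 10(52) + 6.25(164) − 5(70) + 5 = 520 + 1025 − 350 + 5 = 1200 kcal/day.

1200 kcal daily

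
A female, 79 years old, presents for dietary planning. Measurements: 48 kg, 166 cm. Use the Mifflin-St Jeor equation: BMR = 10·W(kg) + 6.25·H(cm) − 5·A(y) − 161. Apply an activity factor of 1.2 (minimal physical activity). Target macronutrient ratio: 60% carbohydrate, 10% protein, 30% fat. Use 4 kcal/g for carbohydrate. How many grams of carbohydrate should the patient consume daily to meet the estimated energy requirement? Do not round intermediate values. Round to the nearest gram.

Mifflin-St Jeor (female): BMR = 10(48) + 6.25(166) − 5(79) − 161 = 480 + 1037.5 − 395 − 161 = 961.5 kcal/day.
TEE = 961.5 × 1.2 = 1153.8 kcal/day.
Carbohydrate energy = 60% × 1153.8 = 692.28 kcal.
Carbohydrate = 692.28 ÷ 4 kcal/g = 173.07 g.

173 g/day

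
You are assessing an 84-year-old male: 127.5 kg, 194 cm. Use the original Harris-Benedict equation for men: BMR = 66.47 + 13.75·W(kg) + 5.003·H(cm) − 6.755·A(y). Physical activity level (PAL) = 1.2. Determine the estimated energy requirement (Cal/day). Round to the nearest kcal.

2667 Cal/day

Harris-Benedict: BMR = 66.47 + 13.75(127.5) + 5.003(194) − 6.755(84) = 2222.757 kcal/day.
TEE = BMR × activity factor = 2222.757 × 1.2 = 2667.3084 kcal/day.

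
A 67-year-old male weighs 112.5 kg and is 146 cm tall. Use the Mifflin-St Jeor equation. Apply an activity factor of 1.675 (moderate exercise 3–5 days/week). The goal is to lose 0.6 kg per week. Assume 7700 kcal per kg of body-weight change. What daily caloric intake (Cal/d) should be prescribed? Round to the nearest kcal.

Mifflin-St Jeor (male): BMR = 10(112.5) + 6.25(146) − 5(67) + 5 = 1125 + 912.5 − 335 + 5 = 1707.5 kcal/day.
TEE = 1707.5 × 1.675 = 2860.0625 kcal/day.
Required daily deficit = 0.6 × 7700 ÷ 7 = 660 kcal/day.
Target intake = 2860.0625 − 660 = 2200.0625 kcal/day.

2200 Cal/d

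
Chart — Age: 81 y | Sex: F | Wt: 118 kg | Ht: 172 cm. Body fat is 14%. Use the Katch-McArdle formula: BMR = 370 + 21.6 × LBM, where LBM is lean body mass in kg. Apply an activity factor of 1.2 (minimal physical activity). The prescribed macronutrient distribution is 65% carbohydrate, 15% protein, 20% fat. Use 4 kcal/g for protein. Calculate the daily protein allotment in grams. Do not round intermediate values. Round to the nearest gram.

LBM = 118 × (1 − 0.14) = 101.48 kg. Katch-McArdle: BMR = 370 + 21.6 × 101.48 = 2561.968 kcal/day.
TEE = 2561.968 × 1.2 = 3074.3616 kcal/day.
Protein energy = 15% × 3074.3616 = 461.1542 kcal.
Protein = 461.1542 ÷ 4 kcal/g = 115.2886 g.

115 g/day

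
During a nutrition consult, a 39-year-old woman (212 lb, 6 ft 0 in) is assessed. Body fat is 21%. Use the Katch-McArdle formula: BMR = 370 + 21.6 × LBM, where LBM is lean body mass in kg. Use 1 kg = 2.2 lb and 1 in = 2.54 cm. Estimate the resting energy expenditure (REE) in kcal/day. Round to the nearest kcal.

2014 kcal/day

Convert to metric: weight = 212 ÷ 2.2 = 96.3636 kg; height = (6×12 + 0) × 2.54 = 72 × 2.54 = 182.88 cm.
LBM = 96.3636 × (1 − 0.21) = 76.1273 kg. Katch-McArdle: BMR = 370 + 21.6 × 76.1273 = 2014.3491 kcal/day.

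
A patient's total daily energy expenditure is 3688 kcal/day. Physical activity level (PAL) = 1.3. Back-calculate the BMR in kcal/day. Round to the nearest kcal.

BMR = TEE ÷ activity factor = 3688 ÷ 1.3 = 2836.9231 kcal/day.

2837 kcal/day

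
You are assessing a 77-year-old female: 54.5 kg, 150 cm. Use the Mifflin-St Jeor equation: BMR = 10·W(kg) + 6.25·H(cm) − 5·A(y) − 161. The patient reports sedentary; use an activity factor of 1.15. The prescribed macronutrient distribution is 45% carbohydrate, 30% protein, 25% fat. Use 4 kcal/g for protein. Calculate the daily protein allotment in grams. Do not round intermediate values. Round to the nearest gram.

81 g/day

Mifflin-St Jeor (female): BMR = 10(54.5) + 6.25(150) − 5(77) − 161 = 545 + 937.5 − 385 − 161 = 936.5 kcal/day.
TEE = 936.5 × 1.15 = 1076.975 kcal/day.
Protein energy = 30% × 1076.975 = 323.0925 kcal.
Protein = 323.0925 ÷ 4 kcal/g = 80.7731 g.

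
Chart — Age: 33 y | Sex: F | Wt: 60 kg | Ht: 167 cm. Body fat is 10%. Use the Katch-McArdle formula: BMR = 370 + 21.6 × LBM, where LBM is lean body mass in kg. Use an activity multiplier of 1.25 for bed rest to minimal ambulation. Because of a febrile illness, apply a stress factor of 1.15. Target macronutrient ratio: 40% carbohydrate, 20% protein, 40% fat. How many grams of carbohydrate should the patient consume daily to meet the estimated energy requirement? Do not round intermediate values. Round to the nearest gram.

LBM = 60 × (1 − 0.1) = 54 kg. Katch-McArdle: BMR = 370 + 21.6 × 54 = 1536.4 kcal/day.
TEE = 1536.4 × 1.25 = 1920.5 kcal/day.
With stress factor 1.15: 1920.5 × 1.15 = 2208.575 kcal/day.
Carbohydrate energy = 40% × 2208.575 = 883.43 kcal.
Carbohydrate = 883.43 ÷ 4 kcal/g = 220.8575 g.

221 g/day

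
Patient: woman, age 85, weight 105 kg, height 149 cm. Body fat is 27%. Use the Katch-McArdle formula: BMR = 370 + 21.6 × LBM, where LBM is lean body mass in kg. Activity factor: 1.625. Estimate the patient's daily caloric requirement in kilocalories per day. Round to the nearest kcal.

3292 kilocalories per day

LBM = 105 × (1 − 0.27) = 76.65 kg. Katch-McArdle: BMR = 370 + 21.6 × 76.65 = 2025.64 kcal/day.
TEE = BMR × activity factor = 2025.64 × 1.625 = 3291.665 kcal/day.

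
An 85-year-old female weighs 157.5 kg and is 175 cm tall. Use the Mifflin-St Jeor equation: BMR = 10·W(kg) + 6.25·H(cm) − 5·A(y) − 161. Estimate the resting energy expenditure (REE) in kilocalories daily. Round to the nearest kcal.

2083 kilocalories daily

Mifflin-St Jeor (female): BMR = 10(157.5) + 6.25(175) − 5(85) − 161 = 1575 + 1093.75 − 425 − 161 = 2082.75 kcal/day.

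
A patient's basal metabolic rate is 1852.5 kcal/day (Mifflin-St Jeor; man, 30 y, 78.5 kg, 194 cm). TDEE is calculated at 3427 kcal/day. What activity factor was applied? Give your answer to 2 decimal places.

Activity factor = TEE ÷ BMR = 3427 ÷ 1852.5 = 1.85.

1.85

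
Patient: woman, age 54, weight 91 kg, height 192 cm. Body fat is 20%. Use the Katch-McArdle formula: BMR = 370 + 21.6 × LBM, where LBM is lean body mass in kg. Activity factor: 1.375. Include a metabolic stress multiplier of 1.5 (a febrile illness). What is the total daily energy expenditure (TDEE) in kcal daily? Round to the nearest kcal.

4006 kcal daily

LBM = 91 × (1 − 0.2) = 72.8 kg. Katch-McArdle: BMR = 370 + 21.6 × 72.8 = 1942.48 kcal/day.
TEE = BMR × activity factor = 1942.48 × 1.375 = 2670.91 kcal/day.
Apply stress factor: 2670.91 × 1.5 = 4006.365 kcal/day.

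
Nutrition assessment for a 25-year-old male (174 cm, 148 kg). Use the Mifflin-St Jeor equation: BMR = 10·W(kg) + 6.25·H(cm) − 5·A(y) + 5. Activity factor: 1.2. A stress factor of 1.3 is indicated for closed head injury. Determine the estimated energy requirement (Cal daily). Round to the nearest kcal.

Mifflin-St Jeor (male): BMR = 10(148) + 6.25(174) − 5(25) + 5 = 1480 + 1087.5 − 125 + 5 = 2447.5 kcal/day.
TEE = BMR × activity factor = 2447.5 × 1.2 = 2937 kcal/day.
Apply stress factor: 2937 × 1.3 = 3818.1 kcal/day.

3818 Cal daily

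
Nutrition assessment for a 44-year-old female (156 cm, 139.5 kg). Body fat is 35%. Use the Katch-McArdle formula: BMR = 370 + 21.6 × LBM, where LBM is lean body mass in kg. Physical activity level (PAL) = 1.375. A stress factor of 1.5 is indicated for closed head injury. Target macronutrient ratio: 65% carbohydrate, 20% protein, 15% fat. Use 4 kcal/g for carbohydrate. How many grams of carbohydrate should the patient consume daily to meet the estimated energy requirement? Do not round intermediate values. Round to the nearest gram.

LBM = 139.5 × (1 − 0.35) = 90.675 kg. Katch-McArdle: BMR = 370 + 21.6 × 90.675 = 2328.58 kcal/day.
TEE = 2328.58 × 1.375 = 3201.7975 kcal/day.
With stress factor 1.5: 3201.7975 × 1.5 = 4802.6963 kcal/day.
Carbohydrate energy = 65% × 4802.6963 = 3121.7526 kcal.
Carbohydrate = 3121.7526 ÷ 4 kcal/g = 780.4381 g.

780 g/day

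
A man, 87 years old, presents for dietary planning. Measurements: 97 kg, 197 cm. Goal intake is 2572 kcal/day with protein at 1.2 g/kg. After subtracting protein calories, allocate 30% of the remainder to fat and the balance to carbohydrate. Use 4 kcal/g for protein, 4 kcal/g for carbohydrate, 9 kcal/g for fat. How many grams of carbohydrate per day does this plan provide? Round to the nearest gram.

Protein = 1.2 × 97 = 116.4 g → 116.4 × 4 = 465.6 kcal.
Non-protein calories = 2572 − 465.6 = 2106.4 kcal.
Fat: 30% × 2106.4 = 631.92 kcal; carbohydrate: 1474.48 kcal.
Carbohydrate: 1474.48 kcal ÷ 4 kcal/g = 368.62 g.

369 g/day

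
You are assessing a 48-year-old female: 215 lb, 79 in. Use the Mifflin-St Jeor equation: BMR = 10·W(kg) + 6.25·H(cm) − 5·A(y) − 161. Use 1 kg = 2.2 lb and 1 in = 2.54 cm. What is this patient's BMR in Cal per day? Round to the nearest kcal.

1830 Cal per day

Convert to metric: weight = 215 ÷ 2.2 = 97.7273 kg; height = 79 × 2.54 = 200.66 cm.
Mifflin-St Jeor (female): BMR = 10(97.7273) + 6.25(200.66) − 5(48) − 161 = 977.2727 + 1254.125 − 240 − 161 = 1830.3977 kcal/day.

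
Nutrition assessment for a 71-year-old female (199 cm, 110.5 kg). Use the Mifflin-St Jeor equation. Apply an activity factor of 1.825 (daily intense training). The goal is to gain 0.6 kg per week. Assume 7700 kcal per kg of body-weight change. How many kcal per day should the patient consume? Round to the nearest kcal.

4005 kcal per day

Mifflin-St Jeor (female): BMR = 10(110.5) + 6.25(199) − 5(71) − 161 = 1105 + 1243.75 − 355 − 161 = 1832.75 kcal/day.
TEE = 1832.75 × 1.825 = 3344.7688 kcal/day.
Required daily surplus = 0.6 × 7700 ÷ 7 = 660 kcal/day.
Target intake = 3344.7688 + 660 = 4004.7688 kcal/day.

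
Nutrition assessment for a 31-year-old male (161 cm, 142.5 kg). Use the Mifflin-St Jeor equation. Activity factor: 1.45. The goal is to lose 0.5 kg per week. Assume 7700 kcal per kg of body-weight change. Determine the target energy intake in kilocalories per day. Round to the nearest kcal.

Mifflin-St Jeor (male): BMR = 10(142.5) + 6.25(161) − 5(31) + 5 = 1425 + 1006.25 − 155 + 5 = 2281.25 kcal/day.
TEE = 2281.25 × 1.45 = 3307.8125 kcal/day.
Required daily deficit = 0.5 × 7700 ÷ 7 = 550 kcal/day.
Target intake = 3307.8125 − 550 = 2757.8125 kcal/day.

2758 kilocalories per day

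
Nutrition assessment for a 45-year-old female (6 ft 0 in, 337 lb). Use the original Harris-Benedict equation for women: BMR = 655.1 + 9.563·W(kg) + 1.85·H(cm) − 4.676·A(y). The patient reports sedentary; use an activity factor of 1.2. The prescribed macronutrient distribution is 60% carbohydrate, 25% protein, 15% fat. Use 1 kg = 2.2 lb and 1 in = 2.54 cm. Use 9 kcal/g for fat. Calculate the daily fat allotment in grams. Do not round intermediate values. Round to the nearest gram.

Convert to metric: weight = 337 ÷ 2.2 = 153.1818 kg; height = (6×12 + 0) × 2.54 = 72 × 2.54 = 182.88 cm.
Harris-Benedict: BMR = 655.1 + 9.563(153.1818) + 1.85(182.88) − 4.676(45) = 2247.8857 kcal/day.
TEE = 2247.8857 × 1.2 = 2697.4629 kcal/day.
Fat energy = 15% × 2697.4629 = 404.6194 kcal.
Fat = 404.6194 ÷ 9 kcal/g = 44.9577 g.

45 g/day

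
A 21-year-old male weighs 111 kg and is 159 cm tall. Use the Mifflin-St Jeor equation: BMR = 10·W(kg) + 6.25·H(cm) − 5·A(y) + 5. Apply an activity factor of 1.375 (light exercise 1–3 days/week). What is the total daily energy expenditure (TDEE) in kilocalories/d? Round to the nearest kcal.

2755 kilocalories/d

Mifflin-St Jeor (male): BMR = 10(111) + 6.25(159) − 5(21) + 5 = 1110 + 993.75 − 105 + 5 = 2003.75 kcal/day.
TEE = BMR × activity factor = 2003.75 × 1.375 = 2755.1563 kcal/day.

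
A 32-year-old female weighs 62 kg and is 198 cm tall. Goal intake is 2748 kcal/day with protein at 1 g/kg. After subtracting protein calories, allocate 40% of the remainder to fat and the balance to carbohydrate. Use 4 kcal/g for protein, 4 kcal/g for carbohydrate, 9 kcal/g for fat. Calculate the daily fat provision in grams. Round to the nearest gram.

Protein = 1 × 62 = 62 g → 62 × 4 = 248 kcal.
Non-protein calories = 2748 − 248 = 2500 kcal.
Fat: 40% × 2500 = 1000 kcal; carbohydrate: 1500 kcal.
Fat: 1000 kcal ÷ 9 kcal/g = 111.1111 g.

111 g/day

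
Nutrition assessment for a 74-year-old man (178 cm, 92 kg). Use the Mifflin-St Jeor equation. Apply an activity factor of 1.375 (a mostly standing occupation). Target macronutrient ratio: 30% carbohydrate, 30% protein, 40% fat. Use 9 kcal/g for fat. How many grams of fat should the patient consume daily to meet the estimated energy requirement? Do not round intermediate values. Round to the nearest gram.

102 g/day

Mifflin-St Jeor (male): BMR = 10(92) + 6.25(178) − 5(74) + 5 = 920 + 1112.5 − 370 + 5 = 1667.5 kcal/day.
TEE = 1667.5 × 1.375 = 2292.8125 kcal/day.
Fat energy = 40% × 2292.8125 = 917.125 kcal.
Fat = 917.125 ÷ 9 kcal/g = 101.9028 g.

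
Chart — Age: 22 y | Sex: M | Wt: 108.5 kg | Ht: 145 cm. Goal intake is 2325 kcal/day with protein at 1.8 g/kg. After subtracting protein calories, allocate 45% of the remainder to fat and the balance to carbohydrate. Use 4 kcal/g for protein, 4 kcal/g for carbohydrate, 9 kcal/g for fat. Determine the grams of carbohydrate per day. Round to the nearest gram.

212 g/day

Protein = 1.8 × 108.5 = 195.3 g → 195.3 × 4 = 781.2 kcal.
Non-protein calories = 2325 − 781.2 = 1543.8 kcal.
Fat: 45% × 1543.8 = 694.71 kcal; carbohydrate: 849.09 kcal.
Carbohydrate: 849.09 kcal ÷ 4 kcal/g = 212.2725 g.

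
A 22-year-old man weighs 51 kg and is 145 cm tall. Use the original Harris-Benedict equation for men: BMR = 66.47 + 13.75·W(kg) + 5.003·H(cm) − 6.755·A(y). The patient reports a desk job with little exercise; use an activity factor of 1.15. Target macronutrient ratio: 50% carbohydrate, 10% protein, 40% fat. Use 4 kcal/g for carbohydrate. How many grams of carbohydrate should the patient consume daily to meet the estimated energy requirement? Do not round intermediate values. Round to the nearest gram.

193 g/day

Harris-Benedict: BMR = 66.47 + 13.75(51) + 5.003(145) − 6.755(22) = 1344.545 kcal/day.
TEE = 1344.545 × 1.15 = 1546.2268 kcal/day.
Carbohydrate energy = 50% × 1546.2268 = 773.1134 kcal.
Carbohydrate = 773.1134 ÷ 4 kcal/g = 193.2783 g.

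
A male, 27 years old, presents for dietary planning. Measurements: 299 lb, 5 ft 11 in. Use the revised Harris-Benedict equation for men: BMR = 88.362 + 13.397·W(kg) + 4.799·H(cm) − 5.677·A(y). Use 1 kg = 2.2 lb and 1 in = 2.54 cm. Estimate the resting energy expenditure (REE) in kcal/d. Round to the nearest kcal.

Convert to metric: weight = 299 ÷ 2.2 = 135.9091 kg; height = (5×12 + 11) × 2.54 = 71 × 2.54 = 180.34 cm.
Harris-Benedict: BMR = 88.362 + 13.397(135.9091) + 4.799(180.34) − 5.677(27) = 2621.3088 kcal/day.

2621 kcal/d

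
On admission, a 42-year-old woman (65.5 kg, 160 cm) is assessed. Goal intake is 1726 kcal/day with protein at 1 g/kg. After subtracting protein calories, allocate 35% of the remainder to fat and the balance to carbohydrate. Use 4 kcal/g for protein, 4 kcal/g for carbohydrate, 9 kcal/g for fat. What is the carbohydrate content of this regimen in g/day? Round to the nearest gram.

Protein = 1 × 65.5 = 65.5 g → 65.5 × 4 = 262 kcal.
Non-protein calories = 1726 − 262 = 1464 kcal.
Fat: 35% × 1464 = 512.4 kcal; carbohydrate: 951.6 kcal.
Carbohydrate: 951.6 kcal ÷ 4 kcal/g = 237.9 g.

238 g/day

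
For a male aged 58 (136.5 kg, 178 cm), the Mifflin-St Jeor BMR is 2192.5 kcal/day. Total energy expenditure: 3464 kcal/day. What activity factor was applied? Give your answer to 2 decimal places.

1.58

Activity factor = TEE ÷ BMR = 3464 ÷ 2192.5 = 1.58.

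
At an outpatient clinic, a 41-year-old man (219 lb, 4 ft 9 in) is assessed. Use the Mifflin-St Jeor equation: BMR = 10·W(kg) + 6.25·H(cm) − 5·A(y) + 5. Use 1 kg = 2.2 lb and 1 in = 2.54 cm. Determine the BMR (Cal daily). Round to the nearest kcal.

Convert to metric: weight = 219 ÷ 2.2 = 99.5455 kg; height = (4×12 + 9) × 2.54 = 57 × 2.54 = 144.78 cm.
Mifflin-St Jeor (male): BMR = 10(99.5455) + 6.25(144.78) − 5(41) + 5 = 995.4545 + 904.875 − 205 + 5 = 1700.3295 kcal/day.

1700 Cal daily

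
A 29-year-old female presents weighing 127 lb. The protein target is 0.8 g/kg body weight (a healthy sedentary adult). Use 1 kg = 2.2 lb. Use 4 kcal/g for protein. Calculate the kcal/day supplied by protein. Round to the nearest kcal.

185 kcal/day

Weight in kg = 127 ÷ 2.2 = 57.7273 kg.
Protein = 0.8 g/kg × 57.7273 kg = 46.1818 g/day.
Protein energy = 46.1818 g × 4 kcal/g = 184.7273 kcal/day.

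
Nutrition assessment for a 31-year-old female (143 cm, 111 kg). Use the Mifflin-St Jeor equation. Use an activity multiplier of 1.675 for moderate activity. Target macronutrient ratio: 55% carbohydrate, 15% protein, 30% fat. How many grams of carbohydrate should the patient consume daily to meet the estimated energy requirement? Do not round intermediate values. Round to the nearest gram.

Mifflin-St Jeor (female): BMR = 10(111) + 6.25(143) − 5(31) − 161 = 1110 + 893.75 − 155 − 161 = 1687.75 kcal/day.
TEE = 1687.75 × 1.675 = 2826.9813 kcal/day.
Carbohydrate energy = 55% × 2826.9813 = 1554.8397 kcal.
Carbohydrate = 1554.8397 ÷ 4 kcal/g = 388.7099 g.

389 g/day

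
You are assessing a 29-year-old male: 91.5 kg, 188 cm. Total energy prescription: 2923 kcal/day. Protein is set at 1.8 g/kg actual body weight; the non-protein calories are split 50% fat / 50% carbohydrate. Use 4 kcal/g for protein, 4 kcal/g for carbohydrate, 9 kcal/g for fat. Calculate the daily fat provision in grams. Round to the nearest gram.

126 g/day

Protein = 1.8 × 91.5 = 164.7 g → 164.7 × 4 = 658.8 kcal.
Non-protein calories = 2923 − 658.8 = 2264.2 kcal.
Fat: 50% × 2264.2 = 1132.1 kcal; carbohydrate: 1132.1 kcal.
Fat: 1132.1 kcal ÷ 9 kcal/g = 125.7889 g.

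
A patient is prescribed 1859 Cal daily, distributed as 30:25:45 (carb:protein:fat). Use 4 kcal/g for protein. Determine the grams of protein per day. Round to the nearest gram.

116 g/day

Protein energy = 25% × 1859 = 464.75 kcal.
At 4 kcal/g: 464.75 ÷ 4 = 116.1875 g.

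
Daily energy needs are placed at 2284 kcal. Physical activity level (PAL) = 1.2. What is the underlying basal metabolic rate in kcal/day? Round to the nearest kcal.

BMR = TEE ÷ activity factor = 2284 ÷ 1.2 = 1903.3333 kcal/day.

1903 kcal/day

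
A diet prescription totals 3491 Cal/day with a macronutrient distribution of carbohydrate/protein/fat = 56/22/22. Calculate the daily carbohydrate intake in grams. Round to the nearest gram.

489 g/day

Carbohydrate energy = 56% × 3491 = 1954.96 kcal.
At 4 kcal/g: 1954.96 ÷ 4 = 488.74 g.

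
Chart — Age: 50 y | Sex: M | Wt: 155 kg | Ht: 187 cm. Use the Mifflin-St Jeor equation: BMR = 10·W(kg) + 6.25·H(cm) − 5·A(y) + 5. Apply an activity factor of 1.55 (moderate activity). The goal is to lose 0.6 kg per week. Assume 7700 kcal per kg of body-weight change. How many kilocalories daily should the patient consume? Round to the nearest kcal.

Mifflin-St Jeor (male): BMR = 10(155) + 6.25(187) − 5(50) + 5 = 1550 + 1168.75 − 250 + 5 = 2473.75 kcal/day.
TEE = 2473.75 × 1.55 = 3834.3125 kcal/day.
Required daily deficit = 0.6 × 7700 ÷ 7 = 660 kcal/day.
Target intake = 3834.3125 − 660 = 3174.3125 kcal/day.

3174 kilocalories daily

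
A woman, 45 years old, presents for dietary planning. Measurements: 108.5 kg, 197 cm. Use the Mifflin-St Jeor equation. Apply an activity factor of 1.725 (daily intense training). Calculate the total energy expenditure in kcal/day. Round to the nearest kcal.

Mifflin-St Jeor (female): BMR = 10(108.5) + 6.25(197) − 5(45) − 161 = 1085 + 1231.25 − 225 − 161 = 1930.25 kcal/day.
TEE = BMR × activity factor = 1930.25 × 1.725 = 3329.6813 kcal/day.

3330 kcal/day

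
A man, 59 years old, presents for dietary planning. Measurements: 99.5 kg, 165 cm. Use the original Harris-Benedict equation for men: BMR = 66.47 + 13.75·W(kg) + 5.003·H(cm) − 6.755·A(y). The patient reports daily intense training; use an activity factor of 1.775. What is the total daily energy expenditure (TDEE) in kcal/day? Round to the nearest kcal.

Harris-Benedict: BMR = 66.47 + 13.75(99.5) + 5.003(165) − 6.755(59) = 1861.545 kcal/day.
TEE = BMR × activity factor = 1861.545 × 1.775 = 3304.2424 kcal/day.

3304 kcal/day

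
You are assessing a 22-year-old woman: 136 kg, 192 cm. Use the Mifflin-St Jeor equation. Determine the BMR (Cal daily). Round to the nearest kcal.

Mifflin-St Jeor (female): BMR = 10(136) + 6.25(192) − 5(22) − 161 = 1360 + 1200 − 110 − 161 = 2289 kcal/day.

2289 Cal daily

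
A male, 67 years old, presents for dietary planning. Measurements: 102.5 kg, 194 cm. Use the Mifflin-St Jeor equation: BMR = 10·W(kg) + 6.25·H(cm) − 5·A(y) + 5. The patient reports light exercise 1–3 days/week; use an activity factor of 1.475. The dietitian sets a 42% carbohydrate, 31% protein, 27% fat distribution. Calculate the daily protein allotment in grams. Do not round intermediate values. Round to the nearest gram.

Mifflin-St Jeor (male): BMR = 10(102.5) + 6.25(194) − 5(67) + 5 = 1025 + 1212.5 − 335 + 5 = 1907.5 kcal/day.
TEE = 1907.5 × 1.475 = 2813.5625 kcal/day.
Protein energy = 31% × 2813.5625 = 872.2044 kcal.
Protein = 872.2044 ÷ 4 kcal/g = 218.0511 g.

218 g/day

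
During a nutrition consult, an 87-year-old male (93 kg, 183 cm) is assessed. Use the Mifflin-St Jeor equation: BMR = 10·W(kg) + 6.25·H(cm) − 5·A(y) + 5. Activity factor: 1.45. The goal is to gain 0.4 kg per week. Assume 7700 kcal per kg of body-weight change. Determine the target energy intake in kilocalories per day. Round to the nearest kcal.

2823 kilocalories per day

Mifflin-St Jeor (male): BMR = 10(93) + 6.25(183) − 5(87) + 5 = 930 + 1143.75 − 435 + 5 = 1643.75 kcal/day.
TEE = 1643.75 × 1.45 = 2383.4375 kcal/day.
Required daily surplus = 0.4 × 7700 ÷ 7 = 440 kcal/day.
Target intake = 2383.4375 + 440 = 2823.4375 kcal/day.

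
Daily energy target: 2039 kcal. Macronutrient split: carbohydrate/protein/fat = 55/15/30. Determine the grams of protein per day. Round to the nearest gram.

76 g/day

Protein energy = 15% × 2039 = 305.85 kcal.
At 4 kcal/g: 305.85 ÷ 4 = 76.4625 g.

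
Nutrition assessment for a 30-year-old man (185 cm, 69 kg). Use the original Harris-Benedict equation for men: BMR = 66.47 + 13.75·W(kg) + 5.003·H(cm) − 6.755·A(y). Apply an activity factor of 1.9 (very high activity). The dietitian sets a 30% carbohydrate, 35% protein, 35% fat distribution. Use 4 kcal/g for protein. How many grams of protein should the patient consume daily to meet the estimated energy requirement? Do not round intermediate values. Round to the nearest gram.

289 g/day

Harris-Benedict: BMR = 66.47 + 13.75(69) + 5.003(185) − 6.755(30) = 1738.125 kcal/day.
TEE = 1738.125 × 1.9 = 3302.4375 kcal/day.
Protein energy = 35% × 3302.4375 = 1155.8531 kcal.
Protein = 1155.8531 ÷ 4 kcal/g = 288.9633 g.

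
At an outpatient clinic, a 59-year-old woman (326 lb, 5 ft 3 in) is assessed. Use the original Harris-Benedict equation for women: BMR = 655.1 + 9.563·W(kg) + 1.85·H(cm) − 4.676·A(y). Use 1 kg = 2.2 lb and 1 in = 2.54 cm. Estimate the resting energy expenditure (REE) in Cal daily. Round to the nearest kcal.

2092 Cal daily

Convert to metric: weight = 326 ÷ 2.2 = 148.1818 kg; height = (5×12 + 3) × 2.54 = 63 × 2.54 = 160.02 cm.
Harris-Benedict: BMR = 655.1 + 9.563(148.1818) + 1.85(160.02) − 4.676(59) = 2092.3157 kcal/day.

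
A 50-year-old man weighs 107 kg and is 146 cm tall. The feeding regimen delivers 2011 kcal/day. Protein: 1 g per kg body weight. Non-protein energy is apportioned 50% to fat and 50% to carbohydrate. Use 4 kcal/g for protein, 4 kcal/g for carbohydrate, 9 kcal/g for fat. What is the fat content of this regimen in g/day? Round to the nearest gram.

88 g/day

Protein = 1 × 107 = 107 g → 107 × 4 = 428 kcal.
Non-protein calories = 2011 − 428 = 1583 kcal.
Fat: 50% × 1583 = 791.5 kcal; carbohydrate: 791.5 kcal.
Fat: 791.5 kcal ÷ 9 kcal/g = 87.9444 g.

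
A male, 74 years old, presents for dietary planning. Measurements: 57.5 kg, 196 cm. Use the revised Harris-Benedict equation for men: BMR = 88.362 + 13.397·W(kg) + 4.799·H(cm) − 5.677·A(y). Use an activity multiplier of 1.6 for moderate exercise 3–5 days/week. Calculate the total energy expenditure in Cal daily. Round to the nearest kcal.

2207 Cal daily

Harris-Benedict: BMR = 88.362 + 13.397(57.5) + 4.799(196) − 5.677(74) = 1379.1955 kcal/day.
TEE = BMR × activity factor = 1379.1955 × 1.6 = 2206.7128 kcal/day.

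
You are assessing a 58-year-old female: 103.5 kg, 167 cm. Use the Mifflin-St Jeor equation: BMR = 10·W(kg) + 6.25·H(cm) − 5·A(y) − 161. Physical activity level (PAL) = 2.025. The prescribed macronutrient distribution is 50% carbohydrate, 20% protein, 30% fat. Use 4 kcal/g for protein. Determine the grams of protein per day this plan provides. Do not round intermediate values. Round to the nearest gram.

Mifflin-St Jeor (female): BMR = 10(103.5) + 6.25(167) − 5(58) − 161 = 1035 + 1043.75 − 290 − 161 = 1627.75 kcal/day.
TEE = 1627.75 × 2.025 = 3296.1938 kcal/day.
Protein energy = 20% × 3296.1938 = 659.2388 kcal.
Protein = 659.2388 ÷ 4 kcal/g = 164.8097 g.

165 g/day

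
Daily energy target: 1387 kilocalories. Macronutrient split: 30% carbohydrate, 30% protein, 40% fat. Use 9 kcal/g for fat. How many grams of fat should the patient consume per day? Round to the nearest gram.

Fat energy = 40% × 1387 = 554.8 kcal.
At 9 kcal/g: 554.8 ÷ 9 = 61.6444 g.

62 g/day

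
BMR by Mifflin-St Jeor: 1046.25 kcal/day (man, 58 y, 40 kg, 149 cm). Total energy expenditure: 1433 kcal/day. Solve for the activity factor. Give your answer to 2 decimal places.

1.37

Activity factor = TEE ÷ BMR = 1433 ÷ 1046.25 = 1.37.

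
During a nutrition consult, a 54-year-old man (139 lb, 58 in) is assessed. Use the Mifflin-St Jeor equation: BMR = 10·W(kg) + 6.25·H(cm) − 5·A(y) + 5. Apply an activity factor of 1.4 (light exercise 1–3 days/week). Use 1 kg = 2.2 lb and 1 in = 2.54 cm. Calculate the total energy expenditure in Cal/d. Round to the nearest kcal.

Convert to metric: weight = 139 ÷ 2.2 = 63.1818 kg; height = 58 × 2.54 = 147.32 cm.
Mifflin-St Jeor (male): BMR = 10(63.1818) + 6.25(147.32) − 5(54) + 5 = 631.8182 + 920.75 − 270 + 5 = 1287.5682 kcal/day.
TEE = BMR × activity factor = 1287.5682 × 1.4 = 1802.5955 kcal/day.

1803 Cal/d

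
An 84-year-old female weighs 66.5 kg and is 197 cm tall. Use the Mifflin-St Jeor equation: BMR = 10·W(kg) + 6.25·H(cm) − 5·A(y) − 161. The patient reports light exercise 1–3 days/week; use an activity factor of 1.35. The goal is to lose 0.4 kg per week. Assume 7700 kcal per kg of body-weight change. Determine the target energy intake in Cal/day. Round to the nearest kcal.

Mifflin-St Jeor (female): BMR = 10(66.5) + 6.25(197) − 5(84) − 161 = 665 + 1231.25 − 420 − 161 = 1315.25 kcal/day.
TEE = 1315.25 × 1.35 = 1775.5875 kcal/day.
Required daily deficit = 0.4 × 7700 ÷ 7 = 440 kcal/day.
Target intake = 1775.5875 − 440 = 1335.5875 kcal/day.

1336 Cal/day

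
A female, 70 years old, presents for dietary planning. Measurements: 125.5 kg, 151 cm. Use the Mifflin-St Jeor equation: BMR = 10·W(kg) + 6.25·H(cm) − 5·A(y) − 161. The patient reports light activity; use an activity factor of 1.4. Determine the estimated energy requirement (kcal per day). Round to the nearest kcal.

2363 kcal per day

Mifflin-St Jeor (female): BMR = 10(125.5) + 6.25(151) − 5(70) − 161 = 1255 + 943.75 − 350 − 161 = 1687.75 kcal/day.
TEE = BMR × activity factor = 1687.75 × 1.4 = 2362.85 kcal/day.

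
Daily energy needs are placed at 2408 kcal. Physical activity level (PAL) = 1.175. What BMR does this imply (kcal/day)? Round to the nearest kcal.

2049 kcal/day

BMR = TEE ÷ activity factor = 2408 ÷ 1.175 = 2049.3617 kcal/day.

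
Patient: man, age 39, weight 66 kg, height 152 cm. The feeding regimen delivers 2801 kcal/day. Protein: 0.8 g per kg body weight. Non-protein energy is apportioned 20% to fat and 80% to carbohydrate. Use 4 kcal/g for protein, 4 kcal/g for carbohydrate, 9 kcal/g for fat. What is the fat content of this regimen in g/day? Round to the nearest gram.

Protein = 0.8 × 66 = 52.8 g → 52.8 × 4 = 211.2 kcal.
Non-protein calories = 2801 − 211.2 = 2589.8 kcal.
Fat: 20% × 2589.8 = 517.96 kcal; carbohydrate: 2071.84 kcal.
Fat: 517.96 kcal ÷ 9 kcal/g = 57.5511 g.

58 g/day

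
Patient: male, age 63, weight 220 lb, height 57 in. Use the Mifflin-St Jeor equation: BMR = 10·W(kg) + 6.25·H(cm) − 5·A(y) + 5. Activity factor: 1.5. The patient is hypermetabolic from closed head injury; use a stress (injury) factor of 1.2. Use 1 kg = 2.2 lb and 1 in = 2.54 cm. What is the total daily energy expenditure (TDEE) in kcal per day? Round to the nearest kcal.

Convert to metric: weight = 220 ÷ 2.2 = 100 kg; height = 57 × 2.54 = 144.78 cm.
Mifflin-St Jeor (male): BMR = 10(100) + 6.25(144.78) − 5(63) + 5 = 1000 + 904.875 − 315 + 5 = 1594.875 kcal/day.
TEE = BMR × activity factor = 1594.875 × 1.5 = 2392.3125 kcal/day.
Apply stress factor: 2392.3125 × 1.2 = 2870.775 kcal/day.

2871 kcal per day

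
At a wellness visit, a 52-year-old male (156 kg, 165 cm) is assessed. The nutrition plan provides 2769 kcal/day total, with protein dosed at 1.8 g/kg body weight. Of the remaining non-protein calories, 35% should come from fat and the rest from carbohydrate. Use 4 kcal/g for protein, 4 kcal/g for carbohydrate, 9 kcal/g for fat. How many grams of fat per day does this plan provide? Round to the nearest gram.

64 g/day

Protein = 1.8 × 156 = 280.8 g → 280.8 × 4 = 1123.2 kcal.
Non-protein calories = 2769 − 1123.2 = 1645.8 kcal.
Fat: 35% × 1645.8 = 576.03 kcal; carbohydrate: 1069.77 kcal.
Fat: 576.03 kcal ÷ 9 kcal/g = 64.0033 g.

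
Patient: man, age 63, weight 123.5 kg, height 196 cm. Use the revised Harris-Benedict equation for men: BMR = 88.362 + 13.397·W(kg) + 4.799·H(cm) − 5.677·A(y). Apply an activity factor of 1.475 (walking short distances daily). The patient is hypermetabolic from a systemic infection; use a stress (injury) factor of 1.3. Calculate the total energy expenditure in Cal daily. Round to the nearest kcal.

Harris-Benedict: BMR = 88.362 + 13.397(123.5) + 4.799(196) − 5.677(63) = 2325.8445 kcal/day.
TEE = BMR × activity factor = 2325.8445 × 1.475 = 3430.6206 kcal/day.
Apply stress factor: 3430.6206 × 1.3 = 4459.8068 kcal/day.

4460 Cal daily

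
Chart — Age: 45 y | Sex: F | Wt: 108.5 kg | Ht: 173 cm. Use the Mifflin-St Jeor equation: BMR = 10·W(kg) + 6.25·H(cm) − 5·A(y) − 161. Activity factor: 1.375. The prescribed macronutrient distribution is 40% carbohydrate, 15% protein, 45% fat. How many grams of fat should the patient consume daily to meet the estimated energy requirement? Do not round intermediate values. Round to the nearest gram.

Mifflin-St Jeor (female): BMR = 10(108.5) + 6.25(173) − 5(45) − 161 = 1085 + 1081.25 − 225 − 161 = 1780.25 kcal/day.
TEE = 1780.25 × 1.375 = 2447.8438 kcal/day.
Fat energy = 45% × 2447.8438 = 1101.5297 kcal.
Fat = 1101.5297 ÷ 9 kcal/g = 122.3922 g.

122 g/day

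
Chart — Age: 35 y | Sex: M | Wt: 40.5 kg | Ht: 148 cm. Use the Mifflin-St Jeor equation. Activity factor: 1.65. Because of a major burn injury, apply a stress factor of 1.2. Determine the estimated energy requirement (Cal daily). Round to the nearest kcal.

Mifflin-St Jeor (male): BMR = 10(40.5) + 6.25(148) − 5(35) + 5 = 405 + 925 − 175 + 5 = 1160 kcal/day.
TEE = BMR × activity factor = 1160 × 1.65 = 1914 kcal/day.
Apply stress factor: 1914 × 1.2 = 2296.8 kcal/day.

2297 Cal daily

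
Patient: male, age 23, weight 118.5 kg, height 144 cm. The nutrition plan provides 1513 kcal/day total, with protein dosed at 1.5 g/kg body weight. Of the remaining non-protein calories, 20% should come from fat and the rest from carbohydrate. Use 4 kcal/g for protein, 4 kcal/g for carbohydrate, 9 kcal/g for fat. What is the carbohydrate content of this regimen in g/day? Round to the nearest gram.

160 g/day

Protein = 1.5 × 118.5 = 177.75 g → 177.75 × 4 = 711 kcal.
Non-protein calories = 1513 − 711 = 802 kcal.
Fat: 20% × 802 = 160.4 kcal; carbohydrate: 641.6 kcal.
Carbohydrate: 641.6 kcal ÷ 4 kcal/g = 160.4 g.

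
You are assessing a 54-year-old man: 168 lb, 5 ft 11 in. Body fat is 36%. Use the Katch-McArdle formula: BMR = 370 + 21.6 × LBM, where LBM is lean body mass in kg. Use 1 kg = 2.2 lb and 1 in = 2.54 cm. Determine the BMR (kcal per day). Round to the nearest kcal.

Convert to metric: weight = 168 ÷ 2.2 = 76.3636 kg; height = (5×12 + 11) × 2.54 = 71 × 2.54 = 180.34 cm.
LBM = 76.3636 × (1 − 0.36) = 48.8727 kg. Katch-McArdle: BMR = 370 + 21.6 × 48.8727 = 1425.6509 kcal/day.

1426 kcal per day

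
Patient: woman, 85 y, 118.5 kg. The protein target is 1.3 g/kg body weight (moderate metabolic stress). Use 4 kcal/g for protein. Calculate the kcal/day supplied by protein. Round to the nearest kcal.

Protein = 1.3 g/kg × 118.5 kg = 154.05 g/day.
Protein energy = 154.05 g × 4 kcal/g = 616.2 kcal/day.

616 kcal/day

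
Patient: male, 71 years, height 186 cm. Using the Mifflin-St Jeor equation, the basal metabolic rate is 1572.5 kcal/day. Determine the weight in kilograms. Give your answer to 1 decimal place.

76.0 kg

1572.5 = 10·W + 6.25(186) − 5(71) + 5
10·W = 1572.5 − 812.5 = 760, so W = 76 kg.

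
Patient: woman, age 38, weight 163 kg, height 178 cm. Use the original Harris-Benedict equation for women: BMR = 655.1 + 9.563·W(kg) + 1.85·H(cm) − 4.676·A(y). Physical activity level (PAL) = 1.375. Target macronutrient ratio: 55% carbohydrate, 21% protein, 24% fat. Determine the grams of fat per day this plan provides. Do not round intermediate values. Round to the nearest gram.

87 g/day

Harris-Benedict: BMR = 655.1 + 9.563(163) + 1.85(178) − 4.676(38) = 2365.481 kcal/day.
TEE = 2365.481 × 1.375 = 3252.5364 kcal/day.
Fat energy = 24% × 3252.5364 = 780.6087 kcal.
Fat = 780.6087 ÷ 9 kcal/g = 86.7343 g.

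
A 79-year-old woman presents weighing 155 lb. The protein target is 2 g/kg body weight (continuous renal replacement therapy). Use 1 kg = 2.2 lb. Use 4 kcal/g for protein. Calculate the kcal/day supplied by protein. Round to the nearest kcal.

Weight in kg = 155 ÷ 2.2 = 70.4545 kg.
Protein = 2 g/kg × 70.4545 kg = 140.9091 g/day.
Protein energy = 140.9091 g × 4 kcal/g = 563.6364 kcal/day.

564 kcal/day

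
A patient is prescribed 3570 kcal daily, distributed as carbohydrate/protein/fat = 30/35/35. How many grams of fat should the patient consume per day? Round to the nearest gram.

Fat energy = 35% × 3570 = 1249.5 kcal.
At 9 kcal/g: 1249.5 ÷ 9 = 138.8333 g.

139 g/day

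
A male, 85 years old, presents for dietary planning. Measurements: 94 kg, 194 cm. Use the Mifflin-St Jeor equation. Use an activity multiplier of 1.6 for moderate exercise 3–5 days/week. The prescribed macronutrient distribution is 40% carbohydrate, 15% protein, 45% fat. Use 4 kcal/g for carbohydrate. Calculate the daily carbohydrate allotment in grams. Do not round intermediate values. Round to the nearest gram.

277 g/day

Mifflin-St Jeor (male): BMR = 10(94) + 6.25(194) − 5(85) + 5 = 940 + 1212.5 − 425 + 5 = 1732.5 kcal/day.
TEE = 1732.5 × 1.6 = 2772 kcal/day.
Carbohydrate energy = 40% × 2772 = 1108.8 kcal.
Carbohydrate = 1108.8 ÷ 4 kcal/g = 277.2 g.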